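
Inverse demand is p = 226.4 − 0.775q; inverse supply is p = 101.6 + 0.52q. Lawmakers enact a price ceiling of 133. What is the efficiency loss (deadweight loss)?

838.51

Competitive equilibrium: 226.4 − 0.775q = 101.6 + 0.52q → q* = 96.3707, p* = 151.7127.
At the ceiling p = 133, quantity supplied = (133 − 101.6)/0.52 = 60.3846.
Willingness to pay at q' = 60.3846: 226.4 − 0.775·60.3846 = 179.6019.
Δq = 96.3707 − 60.3846 = 35.9861; wedge = 179.6019 − 133 = 46.6019.
The triangle = ½ × 35.9861 × 46.6019 = 838.51.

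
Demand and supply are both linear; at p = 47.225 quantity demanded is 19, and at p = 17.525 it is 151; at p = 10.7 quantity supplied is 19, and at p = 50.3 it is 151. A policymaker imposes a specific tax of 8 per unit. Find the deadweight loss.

60.95

Demand slope = (17.525 − 47.225)/(151 − 19) = −0.225, so p = 51.5 − 0.225q.
Supply slope = (50.3 − 10.7)/(151 − 19) = 0.3, so p = 5 + 0.3q.
Competitive equilibrium: 51.5 − 0.225q = 5 + 0.3q → q* = 88.5714, p* = 31.5714.
With the tax, the buyer price exceeds the seller price by 8: (51.5 − 0.225q) − (5 + 0.3q) = 8 → q' = 73.3333.
Δq = 88.5714 − 73.3333 = 15.2381; the wedge equals the tax, 8.
Deadweight loss = ½ × 15.2381 × 8 = 60.95.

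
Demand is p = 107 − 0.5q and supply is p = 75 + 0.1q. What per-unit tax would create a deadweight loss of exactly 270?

18

Competitive equilibrium: 107 − 0.5q = 75 + 0.1q → q* = 53.3333, p* = 80.3333.
A tax t gives Δq = t/0.6 and wedge t, so DWL = t²/1.2.
t²/1.2 = 270 → t² = 324 → t = 18.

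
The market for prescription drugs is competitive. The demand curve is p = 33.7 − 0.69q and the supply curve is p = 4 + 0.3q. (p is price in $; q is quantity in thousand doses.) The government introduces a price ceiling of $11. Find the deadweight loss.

$22 thousand

Competitive equilibrium: 33.7 − 0.69q = 4 + 0.3q → q* = 30, p* = 13.
At the ceiling p = 11, quantity supplied = (11 − 4)/0.3 = 23.3333.
Willingness to pay at q' = 23.3333: 33.7 − 0.69·23.3333 = 17.6.
Δq = 30 − 23.3333 = 6.6667; wedge = 17.6 − 11 = 6.6.
DWL = ½ × 6.6667 × 6.6 = $22 thousand.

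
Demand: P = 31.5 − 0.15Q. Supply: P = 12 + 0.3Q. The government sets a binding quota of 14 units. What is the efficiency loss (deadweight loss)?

Competitive equilibrium: 31.5 − 0.15Q = 12 + 0.3Q → Q* = 43.3333, P* = 25.
At Q = 14: demand price = 31.5 − 0.15·14 = 29.4; supply price = 12 + 0.3·14 = 16.2.
ΔQ = 43.3333 − 14 = 29.3333; wedge = 29.4 − 16.2 = 13.2.
DWL = ½ × 29.3333 × 13.2 = 193.60.

193.60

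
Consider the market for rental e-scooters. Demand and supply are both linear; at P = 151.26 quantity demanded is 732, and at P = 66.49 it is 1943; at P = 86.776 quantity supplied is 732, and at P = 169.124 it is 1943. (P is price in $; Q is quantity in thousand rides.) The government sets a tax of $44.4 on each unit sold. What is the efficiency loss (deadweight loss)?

Demand slope = (66.49 − 151.26)/(1943 − 732) = −0.07, so P = 202.5 − 0.07Q.
Supply slope = (169.124 − 86.776)/(1943 − 732) = 0.068, so P = 37 + 0.068Q.
Competitive equilibrium: 202.5 − 0.07Q = 37 + 0.068Q → Q* = 1199.2754, P* = 118.5507.
With the tax, the buyer price exceeds the seller price by 44.4: (202.5 − 0.07Q) − (37 + 0.068Q) = 44.4 → Q' = 877.5362.
ΔQ = 1199.2754 − 877.5362 = 321.7392; the wedge equals the tax, 44.4.
DWL = ½ × 321.7392 × 44.4 = $7142.61 thousand.

$7142.61 thousand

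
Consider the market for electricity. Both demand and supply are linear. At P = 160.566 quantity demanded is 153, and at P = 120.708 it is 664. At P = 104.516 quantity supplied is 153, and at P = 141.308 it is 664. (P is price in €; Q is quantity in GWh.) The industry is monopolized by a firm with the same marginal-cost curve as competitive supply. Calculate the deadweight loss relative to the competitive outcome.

Demand slope = (120.708 − 160.566)/(664 − 153) = −0.078, so P = 172.5 − 0.078Q.
Supply slope = (141.308 − 104.516)/(664 − 153) = 0.072, so P = 93.5 + 0.072Q.
Competitive equilibrium: 172.5 − 0.078Q = 93.5 + 0.072Q → Q* = 526.6667, P* = 131.42.
Marginal revenue: MR = 172.5 − 0.156Q. Set MR = MC: 172.5 − 0.156Q = 93.5 + 0.072Q → Q_m = 346.4912.
Price P_m = 172.5 − 0.078·346.4912 = 145.4737; MC(Q_m) = 93.5 + 0.072·346.4912 = 118.4474.
Competitive Q* = 526.6667, so ΔQ = 180.1755; wedge = 145.4737 − 118.4474 = 27.0263.
Welfare loss = ½ × 180.1755 × 27.0263 = €2434.74.

€2434.74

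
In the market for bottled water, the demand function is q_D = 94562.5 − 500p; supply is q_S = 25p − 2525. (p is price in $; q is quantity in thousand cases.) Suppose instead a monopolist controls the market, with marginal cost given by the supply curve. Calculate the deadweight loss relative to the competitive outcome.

$191.02 thousand

In inverse form: demand p = 189.125 − 0.002q, supply p = 101 + 0.04q.
Competitive equilibrium: 189.125 − 0.002q = 101 + 0.04q → q* = 2098.2143, p* = 184.9286.
Marginal revenue: MR = 189.125 − 0.004q. Set MR = MC: 189.125 − 0.004q = 101 + 0.04q → q_m = 2002.8409.
Price p_m = 189.125 − 0.002·2002.8409 = 185.1193; MC(q_m) = 101 + 0.04·2002.8409 = 181.1136.
Competitive q* = 2098.2143, so Δq = 95.3734; wedge = 185.1193 − 181.1136 = 4.0057.
Deadweight loss = ½ × 95.3734 × 4.0057 = $191.02 thousand.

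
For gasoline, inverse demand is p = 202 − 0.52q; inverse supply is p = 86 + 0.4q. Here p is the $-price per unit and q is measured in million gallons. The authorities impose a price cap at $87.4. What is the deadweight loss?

Competitive equilibrium: 202 − 0.52q = 86 + 0.4q → q* = 126.087, p* = 136.4348.
At the ceiling p = 87.4, quantity supplied = (87.4 − 86)/0.4 = 3.5.
Willingness to pay at q' = 3.5: 202 − 0.52·3.5 = 200.18.
Δq = 126.087 − 3.5 = 122.587; wedge = 200.18 − 87.4 = 112.78.
The triangle = ½ × 122.587 × 112.78 = $6912.68 million.

$6912.68 million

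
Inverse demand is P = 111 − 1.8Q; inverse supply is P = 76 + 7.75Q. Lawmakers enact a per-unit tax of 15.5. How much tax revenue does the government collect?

31.65

Competitive equilibrium: 111 − 1.8Q = 76 + 7.75Q → Q* = 3.6649, P* = 104.4031.
With the tax, the buyer price exceeds the seller price by 15.5: (111 − 1.8Q) − (76 + 7.75Q) = 15.5 → Q' = 2.0419.
Tax revenue = 15.5 × 2.0419 = 31.65.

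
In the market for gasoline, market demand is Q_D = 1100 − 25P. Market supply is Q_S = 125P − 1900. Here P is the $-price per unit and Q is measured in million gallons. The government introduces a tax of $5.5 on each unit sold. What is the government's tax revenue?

In inverse form: demand P = 44 − 0.04Q, supply P = 15.2 + 0.008Q.
Competitive equilibrium: 44 − 0.04Q = 15.2 + 0.008Q → Q* = 600, P* = 20.
With the tax, the buyer price exceeds the seller price by 5.5: (44 − 0.04Q) − (15.2 + 0.008Q) = 5.5 → Q' = 485.4167.
Tax revenue = 5.5 × 485.4167 = $2669.79 million.

$2669.79 million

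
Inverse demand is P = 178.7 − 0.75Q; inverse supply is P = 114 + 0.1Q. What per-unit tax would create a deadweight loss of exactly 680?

34

Competitive equilibrium: 178.7 − 0.75Q = 114 + 0.1Q → Q* = 76.1176, P* = 121.6118.
A tax t gives ΔQ = t/0.85 and wedge t, so DWL = t²/1.7.
t²/1.7 = 680 → t² = 1156 → t = 34.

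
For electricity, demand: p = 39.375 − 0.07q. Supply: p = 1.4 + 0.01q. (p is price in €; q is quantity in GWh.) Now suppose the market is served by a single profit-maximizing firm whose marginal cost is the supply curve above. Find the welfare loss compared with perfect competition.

€1962.86

Competitive equilibrium: 39.375 − 0.07q = 1.4 + 0.01q → q* = 474.6875, p* = 6.14688.
Marginal revenue: MR = 39.375 − 0.14q. Set MR = MC: 39.375 − 0.14q = 1.4 + 0.01q → q_m = 253.16667.
Price p_m = 39.375 − 0.07·253.16667 = 21.65333; MC(q_m) = 1.4 + 0.01·253.16667 = 3.93167.
Competitive q* = 474.6875, so Δq = 221.52083; wedge = 21.65333 − 3.93167 = 17.72166.
DWL = ½ × 221.52083 × 17.72166 = €1962.86.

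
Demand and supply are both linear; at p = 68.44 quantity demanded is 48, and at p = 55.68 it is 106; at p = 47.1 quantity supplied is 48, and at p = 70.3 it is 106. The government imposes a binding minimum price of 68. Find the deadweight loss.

Demand slope = (55.68 − 68.44)/(106 − 48) = −0.22, so p = 79 − 0.22q.
Supply slope = (70.3 − 47.1)/(106 − 48) = 0.4, so p = 27.9 + 0.4q.
Competitive equilibrium: 79 − 0.22q = 27.9 + 0.4q → q* = 82.4194, p* = 60.8677.
At the floor p = 68, quantity demanded = (79 − 68)/0.22 = 50.
Sellers' marginal cost at q' = 50: 27.9 + 0.4·50 = 47.9.
Δq = 82.4194 − 50 = 32.4194; wedge = 68 − 47.9 = 20.1.
DWL = ½ × 32.4194 × 20.1 = 325.81.

325.81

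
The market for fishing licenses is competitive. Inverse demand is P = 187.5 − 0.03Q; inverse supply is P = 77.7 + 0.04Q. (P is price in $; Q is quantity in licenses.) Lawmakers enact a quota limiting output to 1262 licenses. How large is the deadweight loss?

$3289.51

Competitive equilibrium: 187.5 − 0.03Q = 77.7 + 0.04Q → Q* = 1568.5714, P* = 140.4429.
At Q = 1262: demand price = 187.5 − 0.03·1262 = 149.64; supply price = 77.7 + 0.04·1262 = 128.18.
ΔQ = 1568.5714 − 1262 = 306.5714; wedge = 149.64 − 128.18 = 21.46.
The triangle = ½ × 306.5714 × 21.46 = $3289.51.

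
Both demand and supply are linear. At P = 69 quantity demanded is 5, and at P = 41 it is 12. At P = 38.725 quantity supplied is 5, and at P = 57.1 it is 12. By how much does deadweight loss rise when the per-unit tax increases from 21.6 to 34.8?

56.19

Demand slope = (41 − 69)/(12 − 5) = −4, so P = 89 − 4Q.
Supply slope = (57.1 − 38.725)/(12 − 5) = 2.625, so P = 25.6 + 2.625Q.
Competitive equilibrium: 89 − 4Q = 25.6 + 2.625Q → Q* = 9.5698, P* = 50.7208.
For a per-unit tax t: ΔQ = t/6.625, so DWL = ½·t·(t/6.625) = t²/13.25.
At t = 21.6: DWL = 35.212. At t = 34.8: DWL = 91.399.
Increase = 91.399 − 35.212 = 56.19.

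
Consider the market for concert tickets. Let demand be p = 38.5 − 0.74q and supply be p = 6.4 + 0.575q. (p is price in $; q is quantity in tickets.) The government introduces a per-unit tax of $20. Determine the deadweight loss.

$152.09

Competitive equilibrium: 38.5 − 0.74q = 6.4 + 0.575q → q* = 24.4106, p* = 20.4361.
With the tax, the buyer price exceeds the seller price by 20: (38.5 − 0.74q) − (6.4 + 0.575q) = 20 → q' = 9.2015.
Δq = 24.4106 − 9.2015 = 15.2091; the wedge equals the tax, 20.
Welfare loss = ½ × 15.2091 × 20 = $152.09.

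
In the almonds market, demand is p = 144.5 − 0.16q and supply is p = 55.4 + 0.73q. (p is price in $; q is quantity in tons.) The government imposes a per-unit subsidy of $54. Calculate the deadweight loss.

$1638.20

Competitive equilibrium: 144.5 − 0.16q = 55.4 + 0.73q → q* = 100.1124, p* = 128.482.
The subsidy lowers effective supply by 54: p = 1.4 + 0.73q.
New quantity: 144.5 − 0.16q = 1.4 + 0.73q → q' = 160.7865.
Overproduction Δq = 160.7865 − 100.1124 = 60.6741; wedge = subsidy = 54.
Deadweight loss = ½ × 60.6741 × 54 = $1638.20.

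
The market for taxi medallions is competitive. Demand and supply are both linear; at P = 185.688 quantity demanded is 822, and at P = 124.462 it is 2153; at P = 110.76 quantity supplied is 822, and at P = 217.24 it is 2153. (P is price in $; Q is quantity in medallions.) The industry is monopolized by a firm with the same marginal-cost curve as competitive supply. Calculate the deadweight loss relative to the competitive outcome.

$9043.46

Demand slope = (124.462 − 185.688)/(2153 − 822) = −0.046, so P = 223.5 − 0.046Q.
Supply slope = (217.24 − 110.76)/(2153 − 822) = 0.08, so P = 45 + 0.08Q.
Competitive equilibrium: 223.5 − 0.046Q = 45 + 0.08Q → Q* = 1416.66667, P* = 158.33333.
Marginal revenue: MR = 223.5 − 0.092Q. Set MR = MC: 223.5 − 0.092Q = 45 + 0.08Q → Q_m = 1037.7907.
Price P_m = 223.5 − 0.046·1037.7907 = 175.76163; MC(Q_m) = 45 + 0.08·1037.7907 = 128.02326.
Competitive Q* = 1416.66667, so ΔQ = 378.87597; wedge = 175.76163 − 128.02326 = 47.73837.
Welfare loss = ½ × 378.87597 × 47.73837 = $9043.46.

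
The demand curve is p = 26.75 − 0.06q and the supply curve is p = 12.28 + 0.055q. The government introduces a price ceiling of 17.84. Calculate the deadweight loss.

35.18

Competitive equilibrium: 26.75 − 0.06q = 12.28 + 0.055q → q* = 125.8261, p* = 19.2004.
At the ceiling p = 17.84, quantity supplied = (17.84 − 12.28)/0.055 = 101.0909.
Willingness to pay at q' = 101.0909: 26.75 − 0.06·101.0909 = 20.6845.
Δq = 125.8261 − 101.0909 = 24.7352; wedge = 20.6845 − 17.84 = 2.8445.
The triangle = ½ × 24.7352 × 2.8445 = 35.18.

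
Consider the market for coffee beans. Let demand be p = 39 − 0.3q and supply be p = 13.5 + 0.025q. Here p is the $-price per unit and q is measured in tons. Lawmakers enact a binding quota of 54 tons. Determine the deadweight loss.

Competitive equilibrium: 39 − 0.3q = 13.5 + 0.025q → q* = 78.4615, p* = 15.4615.
At q = 54: demand price = 39 − 0.3·54 = 22.8; supply price = 13.5 + 0.025·54 = 14.85.
Δq = 78.4615 − 54 = 24.4615; wedge = 22.8 − 14.85 = 7.95.
DWL = ½ × 24.4615 × 7.95 = $97.23.

$97.23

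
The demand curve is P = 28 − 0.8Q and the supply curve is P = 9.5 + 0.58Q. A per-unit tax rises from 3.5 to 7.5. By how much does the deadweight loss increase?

15.94

Competitive equilibrium: 28 − 0.8Q = 9.5 + 0.58Q → Q* = 13.4058, P* = 17.2754.
For a per-unit tax t: ΔQ = t/1.38, so DWL = ½·t·(t/1.38) = t²/2.76.
At t = 3.5: DWL = 4.438. At t = 7.5: DWL = 20.38.
Increase = 20.38 − 4.438 = 15.94.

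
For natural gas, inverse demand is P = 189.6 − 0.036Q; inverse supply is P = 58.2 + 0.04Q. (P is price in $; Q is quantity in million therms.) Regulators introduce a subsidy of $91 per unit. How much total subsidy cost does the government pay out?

Competitive equilibrium: 189.6 − 0.036Q = 58.2 + 0.04Q → Q* = 1728.9474, P* = 127.3579.
The subsidy lowers effective supply by 91: P = 0.04Q − 32.8.
New quantity: 189.6 − 0.036Q = 0.04Q − 32.8 → Q' = 2926.3158.
Total subsidy cost = 91 × 2926.3158 = $266294.74 million.

$266294.74 million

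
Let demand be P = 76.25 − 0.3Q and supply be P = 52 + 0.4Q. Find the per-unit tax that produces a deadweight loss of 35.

Competitive equilibrium: 76.25 − 0.3Q = 52 + 0.4Q → Q* = 34.6429, P* = 65.8571.
A tax t gives ΔQ = t/0.7 and wedge t, so DWL = t²/1.4.
t²/1.4 = 35 → t² = 49 → t = 7.

7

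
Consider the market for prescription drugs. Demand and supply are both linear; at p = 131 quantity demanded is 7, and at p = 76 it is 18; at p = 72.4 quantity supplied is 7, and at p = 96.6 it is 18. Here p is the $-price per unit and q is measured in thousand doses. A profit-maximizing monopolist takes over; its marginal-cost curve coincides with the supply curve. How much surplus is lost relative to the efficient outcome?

Demand slope = (76 − 131)/(18 − 7) = −5, so p = 166 − 5q.
Supply slope = (96.6 − 72.4)/(18 − 7) = 2.2, so p = 57 + 2.2q.
Competitive equilibrium: 166 − 5q = 57 + 2.2q → q* = 15.1389, p* = 90.3056.
Marginal revenue: MR = 166 − 10q. Set MR = MC: 166 − 10q = 57 + 2.2q → q_m = 8.9344.
Price p_m = 166 − 5·8.9344 = 121.328; MC(q_m) = 57 + 2.2·8.9344 = 76.6557.
Competitive q* = 15.1389, so Δq = 6.2045; wedge = 121.328 − 76.6557 = 44.6723.
DWL = ½ × 6.2045 × 44.6723 = $138.58 thousand.

$138.58 thousand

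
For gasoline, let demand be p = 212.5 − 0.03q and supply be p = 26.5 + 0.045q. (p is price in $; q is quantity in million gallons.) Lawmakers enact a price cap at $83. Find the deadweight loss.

Competitive equilibrium: 212.5 − 0.03q = 26.5 + 0.045q → q* = 2480, p* = 138.1.
At the ceiling p = 83, quantity supplied = (83 − 26.5)/0.045 = 1255.55556.
Willingness to pay at q' = 1255.55556: 212.5 − 0.03·1255.55556 = 174.83333.
Δq = 2480 − 1255.55556 = 1224.44444; wedge = 174.83333 − 83 = 91.83333.
The triangle = ½ × 1224.44444 × 91.83333 = $56222.41 million.

$56222.41 million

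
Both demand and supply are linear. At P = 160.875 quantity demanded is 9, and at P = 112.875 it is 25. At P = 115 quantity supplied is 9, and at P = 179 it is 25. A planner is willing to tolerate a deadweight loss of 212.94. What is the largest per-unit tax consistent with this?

Demand slope = (112.875 − 160.875)/(25 − 9) = −3, so P = 187.875 − 3Q.
Supply slope = (179 − 115)/(25 − 9) = 4, so P = 79 + 4Q.
Competitive equilibrium: 187.875 − 3Q = 79 + 4Q → Q* = 15.5536, P* = 141.2143.
A tax t gives ΔQ = t/7 and wedge t, so DWL = t²/14.
t²/14 = 212.94 → t² = 2981.16 → t = 54.6.

54.6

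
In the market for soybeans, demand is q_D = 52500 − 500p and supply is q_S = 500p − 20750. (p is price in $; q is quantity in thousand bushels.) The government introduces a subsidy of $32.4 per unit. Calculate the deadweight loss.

In inverse form: demand p = 105 − 0.002q, supply p = 41.5 + 0.002q.
Competitive equilibrium: 105 − 0.002q = 41.5 + 0.002q → q* = 15875, p* = 73.25.
The subsidy lowers effective supply by 32.4: p = 9.1 + 0.002q.
New quantity: 105 − 0.002q = 9.1 + 0.002q → q' = 23975.
Overproduction Δq = 23975 − 15875 = 8100; wedge = subsidy = 32.4.
Deadweight loss = ½ × 8100 × 32.4 = $131220 thousand.

$131220 thousand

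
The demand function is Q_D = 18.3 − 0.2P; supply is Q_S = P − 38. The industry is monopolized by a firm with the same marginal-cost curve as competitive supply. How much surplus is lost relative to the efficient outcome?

In inverse form: demand P = 91.5 − 5Q, supply P = 38 + Q.
Competitive equilibrium: 91.5 − 5Q = 38 + Q → Q* = 8.9167, P* = 46.9167.
Marginal revenue: MR = 91.5 − 10Q. Set MR = MC: 91.5 − 10Q = 38 + Q → Q_m = 4.8636.
Price P_m = 91.5 − 5·4.8636 = 67.182; MC(Q_m) = 38 + 1·4.8636 = 42.8636.
Competitive Q* = 8.9167, so ΔQ = 4.0531; wedge = 67.182 − 42.8636 = 24.3184.
DWL = ½ × 4.0531 × 24.3184 = 49.28.

49.28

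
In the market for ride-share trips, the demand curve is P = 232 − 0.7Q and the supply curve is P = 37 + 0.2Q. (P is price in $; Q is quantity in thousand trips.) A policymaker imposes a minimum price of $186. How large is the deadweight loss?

Competitive equilibrium: 232 − 0.7Q = 37 + 0.2Q → Q* = 216.6667, P* = 80.3333.
At the floor P = 186, quantity demanded = (232 − 186)/0.7 = 65.7143.
Sellers' marginal cost at Q' = 65.7143: 37 + 0.2·65.7143 = 50.1429.
ΔQ = 216.6667 − 65.7143 = 150.9524; wedge = 186 − 50.1429 = 135.8571.
Deadweight loss = ½ × 150.9524 × 135.8571 = $10253.98 thousand.

$10253.98 thousand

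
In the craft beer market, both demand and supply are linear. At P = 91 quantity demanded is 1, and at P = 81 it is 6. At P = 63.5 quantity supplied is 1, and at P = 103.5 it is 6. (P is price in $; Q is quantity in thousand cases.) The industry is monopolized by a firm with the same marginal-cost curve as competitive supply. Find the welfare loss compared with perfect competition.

Demand slope = (81 − 91)/(6 − 1) = −2, so P = 93 − 2Q.
Supply slope = (103.5 − 63.5)/(6 − 1) = 8, so P = 55.5 + 8Q.
Competitive equilibrium: 93 − 2Q = 55.5 + 8Q → Q* = 3.75, P* = 85.5.
Marginal revenue: MR = 93 − 4Q. Set MR = MC: 93 − 4Q = 55.5 + 8Q → Q_m = 3.125.
Price P_m = 93 − 2·3.125 = 86.75; MC(Q_m) = 55.5 + 8·3.125 = 80.5.
Competitive Q* = 3.75, so ΔQ = 0.625; wedge = 86.75 − 80.5 = 6.25.
Deadweight loss = ½ × 0.625 × 6.25 = $1.95 thousand.

$1.95 thousand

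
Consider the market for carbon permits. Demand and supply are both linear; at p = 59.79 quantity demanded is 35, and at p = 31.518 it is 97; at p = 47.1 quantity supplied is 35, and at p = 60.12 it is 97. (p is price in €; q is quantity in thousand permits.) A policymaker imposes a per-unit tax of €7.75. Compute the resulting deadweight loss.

€45.09 thousand

Demand slope = (31.518 − 59.79)/(97 − 35) = −0.456, so p = 75.75 − 0.456q.
Supply slope = (60.12 − 47.1)/(97 − 35) = 0.21, so p = 39.75 + 0.21q.
Competitive equilibrium: 75.75 − 0.456q = 39.75 + 0.21q → q* = 54.0541, p* = 51.1014.
With the tax, the buyer price exceeds the seller price by 7.75: (75.75 − 0.456q) − (39.75 + 0.21q) = 7.75 → q' = 42.4174.
Δq = 54.0541 − 42.4174 = 11.6367; the wedge equals the tax, 7.75.
The triangle = ½ × 11.6367 × 7.75 = €45.09 thousand.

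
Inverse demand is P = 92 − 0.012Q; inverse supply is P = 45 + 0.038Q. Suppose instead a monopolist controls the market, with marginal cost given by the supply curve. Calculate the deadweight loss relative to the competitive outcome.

Competitive equilibrium: 92 − 0.012Q = 45 + 0.038Q → Q* = 940, P* = 80.72.
Marginal revenue: MR = 92 − 0.024Q. Set MR = MC: 92 − 0.024Q = 45 + 0.038Q → Q_m = 758.0645.
Price P_m = 92 − 0.012·758.0645 = 82.9032; MC(Q_m) = 45 + 0.038·758.0645 = 73.8065.
Competitive Q* = 940, so ΔQ = 181.9355; wedge = 82.9032 − 73.8065 = 9.0967.
The triangle = ½ × 181.9355 × 9.0967 = 827.51.

827.51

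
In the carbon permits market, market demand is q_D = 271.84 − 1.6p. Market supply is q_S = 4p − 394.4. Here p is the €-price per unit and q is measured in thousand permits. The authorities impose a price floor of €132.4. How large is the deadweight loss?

In inverse form: demand p = 169.9 − 0.625q, supply p = 98.6 + 0.25q.
Competitive equilibrium: 169.9 − 0.625q = 98.6 + 0.25q → q* = 81.4857, p* = 118.9714.
At the floor p = 132.4, quantity demanded = (169.9 − 132.4)/0.625 = 60.
Sellers' marginal cost at q' = 60: 98.6 + 0.25·60 = 113.6.
Δq = 81.4857 − 60 = 21.4857; wedge = 132.4 − 113.6 = 18.8.
DWL = ½ × 21.4857 × 18.8 = €201.97 thousand.

€201.97 thousand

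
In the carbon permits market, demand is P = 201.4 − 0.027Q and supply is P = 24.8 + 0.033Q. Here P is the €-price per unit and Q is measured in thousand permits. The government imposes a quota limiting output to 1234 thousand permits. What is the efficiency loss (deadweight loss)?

€87654.61 thousand

Competitive equilibrium: 201.4 − 0.027Q = 24.8 + 0.033Q → Q* = 2943.3333, P* = 121.93.
At Q = 1234: demand price = 201.4 − 0.027·1234 = 168.082; supply price = 24.8 + 0.033·1234 = 65.522.
ΔQ = 2943.3333 − 1234 = 1709.3333; wedge = 168.082 − 65.522 = 102.56.
Deadweight loss = ½ × 1709.3333 × 102.56 = €87654.61 thousand.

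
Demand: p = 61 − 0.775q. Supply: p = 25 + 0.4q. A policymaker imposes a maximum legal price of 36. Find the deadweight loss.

5.79

Competitive equilibrium: 61 − 0.775q = 25 + 0.4q → q* = 30.6383, p* = 37.2553.
At the ceiling p = 36, quantity supplied = (36 − 25)/0.4 = 27.5.
Willingness to pay at q' = 27.5: 61 − 0.775·27.5 = 39.6875.
Δq = 30.6383 − 27.5 = 3.1383; wedge = 39.6875 − 36 = 3.6875.
DWL = ½ × 3.1383 × 3.6875 = 5.79.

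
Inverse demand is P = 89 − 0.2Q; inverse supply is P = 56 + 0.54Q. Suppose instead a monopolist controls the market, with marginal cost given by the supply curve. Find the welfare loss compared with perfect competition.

33.31

Competitive equilibrium: 89 − 0.2Q = 56 + 0.54Q → Q* = 44.5946, P* = 80.0811.
Marginal revenue: MR = 89 − 0.4Q. Set MR = MC: 89 − 0.4Q = 56 + 0.54Q → Q_m = 35.1064.
Price P_m = 89 − 0.2·35.1064 = 81.9787; MC(Q_m) = 56 + 0.54·35.1064 = 74.9575.
Competitive Q* = 44.5946, so ΔQ = 9.4882; wedge = 81.9787 − 74.9575 = 7.0212.
The triangle = ½ × 9.4882 × 7.0212 = 33.31.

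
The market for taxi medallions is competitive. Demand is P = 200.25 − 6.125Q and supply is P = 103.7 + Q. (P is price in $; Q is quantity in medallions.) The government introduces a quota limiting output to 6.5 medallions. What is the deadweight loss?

$177.11

Competitive equilibrium: 200.25 − 6.125Q = 103.7 + Q → Q* = 13.5509, P* = 117.2509.
At Q = 6.5: demand price = 200.25 − 6.125·6.5 = 160.4375; supply price = 103.7 + 1·6.5 = 110.2.
ΔQ = 13.5509 − 6.5 = 7.0509; wedge = 160.4375 − 110.2 = 50.2375.
The triangle = ½ × 7.0509 × 50.2375 = $177.11.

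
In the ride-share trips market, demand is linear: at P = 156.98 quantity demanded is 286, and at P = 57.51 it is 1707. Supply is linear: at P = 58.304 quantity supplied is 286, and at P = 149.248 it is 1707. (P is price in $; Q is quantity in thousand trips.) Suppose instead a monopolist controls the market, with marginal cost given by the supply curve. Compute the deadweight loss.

$8245.98 thousand

Demand slope = (57.51 − 156.98)/(1707 − 286) = −0.07, so P = 177 − 0.07Q.
Supply slope = (149.248 − 58.304)/(1707 − 286) = 0.064, so P = 40 + 0.064Q.
Competitive equilibrium: 177 − 0.07Q = 40 + 0.064Q → Q* = 1022.3881, P* = 105.4328.
Marginal revenue: MR = 177 − 0.14Q. Set MR = MC: 177 − 0.14Q = 40 + 0.064Q → Q_m = 671.5686.
Price P_m = 177 − 0.07·671.5686 = 129.9902; MC(Q_m) = 40 + 0.064·671.5686 = 82.9804.
Competitive Q* = 1022.3881, so ΔQ = 350.8195; wedge = 129.9902 − 82.9804 = 47.0098.
Welfare loss = ½ × 350.8195 × 47.0098 = $8245.98 thousand.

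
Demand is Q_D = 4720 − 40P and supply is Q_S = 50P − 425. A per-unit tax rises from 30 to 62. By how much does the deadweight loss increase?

32711.11

In inverse form: demand P = 118 − 0.025Q, supply P = 8.5 + 0.02Q.
Competitive equilibrium: 118 − 0.025Q = 8.5 + 0.02Q → Q* = 2433.3333, P* = 57.1667.
For a per-unit tax t: ΔQ = t/0.045, so DWL = ½·t·(t/0.045) = t²/0.09.
At t = 30: DWL = 10000. At t = 62: DWL = 42711.111.
Increase = 42711.111 − 10000 = 32711.11.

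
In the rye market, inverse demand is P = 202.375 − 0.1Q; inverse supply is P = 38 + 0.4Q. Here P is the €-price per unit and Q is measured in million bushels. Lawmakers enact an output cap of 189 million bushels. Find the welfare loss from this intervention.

Competitive equilibrium: 202.375 − 0.1Q = 38 + 0.4Q → Q* = 328.75, P* = 169.5.
At Q = 189: demand price = 202.375 − 0.1·189 = 183.475; supply price = 38 + 0.4·189 = 113.6.
ΔQ = 328.75 − 189 = 139.75; wedge = 183.475 − 113.6 = 69.875.
The triangle = ½ × 139.75 × 69.875 = €4882.52 million.

€4882.52 million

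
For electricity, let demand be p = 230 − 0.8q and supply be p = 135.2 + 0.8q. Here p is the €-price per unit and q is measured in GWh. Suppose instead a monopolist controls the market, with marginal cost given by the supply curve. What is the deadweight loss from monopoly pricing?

€312.05

Competitive equilibrium: 230 − 0.8q = 135.2 + 0.8q → q* = 59.25, p* = 182.6.
Marginal revenue: MR = 230 − 1.6q. Set MR = MC: 230 − 1.6q = 135.2 + 0.8q → q_m = 39.5.
Price p_m = 230 − 0.8·39.5 = 198.4; MC(q_m) = 135.2 + 0.8·39.5 = 166.8.
Competitive q* = 59.25, so Δq = 19.75; wedge = 198.4 − 166.8 = 31.6.
Welfare loss = ½ × 19.75 × 31.6 = €312.05.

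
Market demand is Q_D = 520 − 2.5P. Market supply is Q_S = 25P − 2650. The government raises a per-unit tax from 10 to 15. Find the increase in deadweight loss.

In inverse form: demand P = 208 − 0.4Q, supply P = 106 + 0.04Q.
Competitive equilibrium: 208 − 0.4Q = 106 + 0.04Q → Q* = 231.8182, P* = 115.2727.
For a per-unit tax t: ΔQ = t/0.44, so DWL = ½·t·(t/0.44) = t²/0.88.
At t = 10: DWL = 113.636. At t = 15: DWL = 255.682.
Increase = 255.682 − 113.636 = 142.05.

142.05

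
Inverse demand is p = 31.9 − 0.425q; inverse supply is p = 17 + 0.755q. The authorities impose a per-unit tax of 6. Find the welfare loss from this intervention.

Competitive equilibrium: 31.9 − 0.425q = 17 + 0.755q → q* = 12.6271, p* = 26.5335.
With the tax, the buyer price exceeds the seller price by 6: (31.9 − 0.425q) − (17 + 0.755q) = 6 → q' = 7.5424.
Δq = 12.6271 − 7.5424 = 5.0847; the wedge equals the tax, 6.
DWL = ½ × 5.0847 × 6 = 15.25.

15.25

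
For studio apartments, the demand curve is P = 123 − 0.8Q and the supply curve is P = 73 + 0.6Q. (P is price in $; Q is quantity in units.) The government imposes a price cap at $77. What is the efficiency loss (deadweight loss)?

$590.63

Competitive equilibrium: 123 − 0.8Q = 73 + 0.6Q → Q* = 35.7143, P* = 94.4286.
At the ceiling P = 77, quantity supplied = (77 − 73)/0.6 = 6.6667.
Willingness to pay at Q' = 6.6667: 123 − 0.8·6.6667 = 117.6666.
ΔQ = 35.7143 − 6.6667 = 29.0476; wedge = 117.6666 − 77 = 40.6666.
Welfare loss = ½ × 29.0476 × 40.6666 = $590.63.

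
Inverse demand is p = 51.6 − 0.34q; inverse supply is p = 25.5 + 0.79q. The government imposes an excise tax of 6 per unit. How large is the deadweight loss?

15.93

Competitive equilibrium: 51.6 − 0.34q = 25.5 + 0.79q → q* = 23.0973, p* = 43.7469.
With the tax, the buyer price exceeds the seller price by 6: (51.6 − 0.34q) − (25.5 + 0.79q) = 6 → q' = 17.7876.
Δq = 23.0973 − 17.7876 = 5.3097; the wedge equals the tax, 6.
Welfare loss = ½ × 5.3097 × 6 = 15.93.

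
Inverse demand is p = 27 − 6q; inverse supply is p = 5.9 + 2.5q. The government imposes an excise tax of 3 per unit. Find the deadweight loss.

Competitive equilibrium: 27 − 6q = 5.9 + 2.5q → q* = 2.4824, p* = 12.1059.
With the tax, the buyer price exceeds the seller price by 3: (27 − 6q) − (5.9 + 2.5q) = 3 → q' = 2.1294.
Δq = 2.4824 − 2.1294 = 0.353; the wedge equals the tax, 3.
Welfare loss = ½ × 0.353 × 3 = 0.53.

0.53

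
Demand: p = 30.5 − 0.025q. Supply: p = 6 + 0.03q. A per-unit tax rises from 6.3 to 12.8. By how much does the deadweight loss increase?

Competitive equilibrium: 30.5 − 0.025q = 6 + 0.03q → q* = 445.4545, p* = 19.3636.
For a per-unit tax t: Δq = t/0.055, so DWL = ½·t·(t/0.055) = t²/0.11.
At t = 6.3: DWL = 360.818. At t = 12.8: DWL = 1489.455.
Increase = 1489.455 − 360.818 = 1128.64.

1128.64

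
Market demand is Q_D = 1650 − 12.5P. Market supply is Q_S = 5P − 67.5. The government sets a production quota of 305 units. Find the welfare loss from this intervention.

1956.45

In inverse form: demand P = 132 − 0.08Q, supply P = 13.5 + 0.2Q.
Competitive equilibrium: 132 − 0.08Q = 13.5 + 0.2Q → Q* = 423.2143, P* = 98.1429.
At Q = 305: demand price = 132 − 0.08·305 = 107.6; supply price = 13.5 + 0.2·305 = 74.5.
ΔQ = 423.2143 − 305 = 118.2143; wedge = 107.6 − 74.5 = 33.1.
DWL = ½ × 118.2143 × 33.1 = 1956.45.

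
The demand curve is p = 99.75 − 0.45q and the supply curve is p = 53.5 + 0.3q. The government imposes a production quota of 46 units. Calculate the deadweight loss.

Competitive equilibrium: 99.75 − 0.45q = 53.5 + 0.3q → q* = 61.6667, p* = 72.
At q = 46: demand price = 99.75 − 0.45·46 = 79.05; supply price = 53.5 + 0.3·46 = 67.3.
Δq = 61.6667 − 46 = 15.6667; wedge = 79.05 − 67.3 = 11.75.
Deadweight loss = ½ × 15.6667 × 11.75 = 92.04.

92.04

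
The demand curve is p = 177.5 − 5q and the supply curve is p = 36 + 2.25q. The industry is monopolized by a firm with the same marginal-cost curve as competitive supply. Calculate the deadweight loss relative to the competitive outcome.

230.04

Competitive equilibrium: 177.5 − 5q = 36 + 2.25q → q* = 19.5172, p* = 79.9138.
Marginal revenue: MR = 177.5 − 10q. Set MR = MC: 177.5 − 10q = 36 + 2.25q → q_m = 11.551.
Price p_m = 177.5 − 5·11.551 = 119.745; MC(q_m) = 36 + 2.25·11.551 = 61.9898.
Competitive q* = 19.5172, so Δq = 7.9662; wedge = 119.745 − 61.9898 = 57.7552.
DWL = ½ × 7.9662 × 57.7552 = 230.04.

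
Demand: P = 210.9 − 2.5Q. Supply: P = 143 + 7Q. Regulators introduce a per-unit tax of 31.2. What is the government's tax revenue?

120.53

Competitive equilibrium: 210.9 − 2.5Q = 143 + 7Q → Q* = 7.1474, P* = 193.0316.
With the tax, the buyer price exceeds the seller price by 31.2: (210.9 − 2.5Q) − (143 + 7Q) = 31.2 → Q' = 3.8632.
Tax revenue = 31.2 × 3.8632 = 120.53.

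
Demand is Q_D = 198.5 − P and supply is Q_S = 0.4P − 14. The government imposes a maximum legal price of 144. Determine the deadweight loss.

16.97

In inverse form: demand P = 198.5 − Q, supply P = 35 + 2.5Q.
Competitive equilibrium: 198.5 − Q = 35 + 2.5Q → Q* = 46.7143, P* = 151.7857.
At the ceiling P = 144, quantity supplied = (144 − 35)/2.5 = 43.6.
Willingness to pay at Q' = 43.6: 198.5 − 1·43.6 = 154.9.
ΔQ = 46.7143 − 43.6 = 3.1143; wedge = 154.9 − 144 = 10.9.
DWL = ½ × 3.1143 × 10.9 = 16.97.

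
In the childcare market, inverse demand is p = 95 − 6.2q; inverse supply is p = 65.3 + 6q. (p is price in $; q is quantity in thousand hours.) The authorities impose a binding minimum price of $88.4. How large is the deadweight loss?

$11.45 thousand

Competitive equilibrium: 95 − 6.2q = 65.3 + 6q → q* = 2.4344, p* = 79.9066.
At the floor p = 88.4, quantity demanded = (95 − 88.4)/6.2 = 1.0645.
Sellers' marginal cost at q' = 1.0645: 65.3 + 6·1.0645 = 71.687.
Δq = 2.4344 − 1.0645 = 1.3699; wedge = 88.4 − 71.687 = 16.713.
DWL = ½ × 1.3699 × 16.713 = $11.45 thousand.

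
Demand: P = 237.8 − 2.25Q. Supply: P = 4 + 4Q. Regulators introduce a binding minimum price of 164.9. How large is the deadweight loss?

78.38

Competitive equilibrium: 237.8 − 2.25Q = 4 + 4Q → Q* = 37.408, P* = 153.632.
At the floor P = 164.9, quantity demanded = (237.8 − 164.9)/2.25 = 32.4.
Sellers' marginal cost at Q' = 32.4: 4 + 4·32.4 = 133.6.
ΔQ = 37.408 − 32.4 = 5.008; wedge = 164.9 − 133.6 = 31.3.
DWL = ½ × 5.008 × 31.3 = 78.38.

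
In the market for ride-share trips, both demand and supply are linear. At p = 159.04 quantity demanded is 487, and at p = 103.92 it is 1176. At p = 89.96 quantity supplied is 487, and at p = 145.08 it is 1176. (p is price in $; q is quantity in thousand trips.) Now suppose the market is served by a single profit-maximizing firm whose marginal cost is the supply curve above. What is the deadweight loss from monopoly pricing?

$7503.125 thousand

Demand slope = (103.92 − 159.04)/(1176 − 487) = −0.08, so p = 198 − 0.08q.
Supply slope = (145.08 − 89.96)/(1176 − 487) = 0.08, so p = 51 + 0.08q.
Competitive equilibrium: 198 − 0.08q = 51 + 0.08q → q* = 918.75, p* = 124.5.
Marginal revenue: MR = 198 − 0.16q. Set MR = MC: 198 − 0.16q = 51 + 0.08q → q_m = 612.5.
Price p_m = 198 − 0.08·612.5 = 149; MC(q_m) = 51 + 0.08·612.5 = 100.
Competitive q* = 918.75, so Δq = 306.25; wedge = 149 − 100 = 49.
Welfare loss = ½ × 306.25 × 49 = $7503.125 thousand.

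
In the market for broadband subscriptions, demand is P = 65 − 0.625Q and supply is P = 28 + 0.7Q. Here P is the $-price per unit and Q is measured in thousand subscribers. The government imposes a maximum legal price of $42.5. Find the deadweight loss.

Competitive equilibrium: 65 − 0.625Q = 28 + 0.7Q → Q* = 27.9245, P* = 47.5472.
At the ceiling P = 42.5, quantity supplied = (42.5 − 28)/0.7 = 20.7143.
Willingness to pay at Q' = 20.7143: 65 − 0.625·20.7143 = 52.0536.
ΔQ = 27.9245 − 20.7143 = 7.2102; wedge = 52.0536 − 42.5 = 9.5536.
Welfare loss = ½ × 7.2102 × 9.5536 = $34.44 thousand.

$34.44 thousand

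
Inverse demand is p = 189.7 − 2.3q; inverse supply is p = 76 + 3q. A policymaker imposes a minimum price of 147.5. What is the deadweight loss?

25.55

Competitive equilibrium: 189.7 − 2.3q = 76 + 3q → q* = 21.4528, p* = 140.3585.
At the floor p = 147.5, quantity demanded = (189.7 − 147.5)/2.3 = 18.3478.
Sellers' marginal cost at q' = 18.3478: 76 + 3·18.3478 = 131.0434.
Δq = 21.4528 − 18.3478 = 3.105; wedge = 147.5 − 131.0434 = 16.4566.
Deadweight loss = ½ × 3.105 × 16.4566 = 25.55.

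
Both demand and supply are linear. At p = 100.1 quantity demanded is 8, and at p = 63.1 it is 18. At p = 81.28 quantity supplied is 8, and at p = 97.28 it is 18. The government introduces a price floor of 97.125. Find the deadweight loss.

20

Demand slope = (63.1 − 100.1)/(18 − 8) = −3.7, so p = 129.7 − 3.7q.
Supply slope = (97.28 − 81.28)/(18 − 8) = 1.6, so p = 68.48 + 1.6q.
Competitive equilibrium: 129.7 − 3.7q = 68.48 + 1.6q → q* = 11.55094, p* = 86.96151.
At the floor p = 97.125, quantity demanded = (129.7 − 97.125)/3.7 = 8.80405.
Sellers' marginal cost at q' = 8.80405: 68.48 + 1.6·8.80405 = 82.56648.
Δq = 11.55094 − 8.80405 = 2.74689; wedge = 97.125 − 82.56648 = 14.55852.
The triangle = ½ × 2.74689 × 14.55852 = 20.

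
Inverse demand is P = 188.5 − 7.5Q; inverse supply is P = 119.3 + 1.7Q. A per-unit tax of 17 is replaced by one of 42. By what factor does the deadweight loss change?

Competitive equilibrium: 188.5 − 7.5Q = 119.3 + 1.7Q → Q* = 7.5217, P* = 132.087.
For a per-unit tax t: ΔQ = t/9.2, so DWL = ½·t·(t/9.2) = t²/18.4.
At t = 17: DWL = 15.707. At t = 42: DWL = 95.870.
Ratio = (42/17)² = 6.104.

6.104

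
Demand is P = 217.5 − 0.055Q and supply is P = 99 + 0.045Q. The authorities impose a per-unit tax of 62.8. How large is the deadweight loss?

Competitive equilibrium: 217.5 − 0.055Q = 99 + 0.045Q → Q* = 1185, P* = 152.325.
With the tax, the buyer price exceeds the seller price by 62.8: (217.5 − 0.055Q) − (99 + 0.045Q) = 62.8 → Q' = 557.
ΔQ = 1185 − 557 = 628; the wedge equals the tax, 62.8.
The triangle = ½ × 628 × 62.8 = 19719.20.

19719.20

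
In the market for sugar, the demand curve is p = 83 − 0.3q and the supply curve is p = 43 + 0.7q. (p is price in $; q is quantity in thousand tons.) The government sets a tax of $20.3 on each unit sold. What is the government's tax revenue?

$399.91 thousand

Competitive equilibrium: 83 − 0.3q = 43 + 0.7q → q* = 40, p* = 71.
With the tax, the buyer price exceeds the seller price by 20.3: (83 − 0.3q) − (43 + 0.7q) = 20.3 → q' = 19.7.
Tax revenue = 20.3 × 19.7 = $399.91 thousand.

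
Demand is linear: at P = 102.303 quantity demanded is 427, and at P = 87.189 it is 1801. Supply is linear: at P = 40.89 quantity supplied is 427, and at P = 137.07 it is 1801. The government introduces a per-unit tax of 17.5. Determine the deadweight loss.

Demand slope = (87.189 − 102.303)/(1801 − 427) = −0.011, so P = 107 − 0.011Q.
Supply slope = (137.07 − 40.89)/(1801 − 427) = 0.07, so P = 11 + 0.07Q.
Competitive equilibrium: 107 − 0.011Q = 11 + 0.07Q → Q* = 1185.1852, P* = 93.963.
With the tax, the buyer price exceeds the seller price by 17.5: (107 − 0.011Q) − (11 + 0.07Q) = 17.5 → Q' = 969.1358.
ΔQ = 1185.1852 − 969.1358 = 216.0494; the wedge equals the tax, 17.5.
The triangle = ½ × 216.0494 × 17.5 = 1890.43.

1890.43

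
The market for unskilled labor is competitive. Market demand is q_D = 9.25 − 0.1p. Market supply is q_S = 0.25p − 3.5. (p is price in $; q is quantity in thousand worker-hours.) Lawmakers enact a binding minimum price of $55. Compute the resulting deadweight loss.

In inverse form: demand p = 92.5 − 10q, supply p = 14 + 4q.
Competitive equilibrium: 92.5 − 10q = 14 + 4q → q* = 5.6071, p* = 36.4286.
At the floor p = 55, quantity demanded = (92.5 − 55)/10 = 3.75.
Sellers' marginal cost at q' = 3.75: 14 + 4·3.75 = 29.
Δq = 5.6071 − 3.75 = 1.8571; wedge = 55 − 29 = 26.
Welfare loss = ½ × 1.8571 × 26 = $24.14 thousand.

$24.14 thousand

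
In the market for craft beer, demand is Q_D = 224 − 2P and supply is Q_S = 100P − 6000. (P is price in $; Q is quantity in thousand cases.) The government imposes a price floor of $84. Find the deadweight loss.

$538.66 thousand

In inverse form: demand P = 112 − 0.5Q, supply P = 60 + 0.01Q.
Competitive equilibrium: 112 − 0.5Q = 60 + 0.01Q → Q* = 101.9608, P* = 61.0196.
At the floor P = 84, quantity demanded = (112 − 84)/0.5 = 56.
Sellers' marginal cost at Q' = 56: 60 + 0.01·56 = 60.56.
ΔQ = 101.9608 − 56 = 45.9608; wedge = 84 − 60.56 = 23.44.
The triangle = ½ × 45.9608 × 23.44 = $538.66 thousand.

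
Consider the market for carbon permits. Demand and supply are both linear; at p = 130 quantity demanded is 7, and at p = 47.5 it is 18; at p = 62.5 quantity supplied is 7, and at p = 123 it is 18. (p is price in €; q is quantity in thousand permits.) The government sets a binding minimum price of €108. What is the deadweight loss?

€33.17 thousand

Demand slope = (47.5 − 130)/(18 − 7) = −7.5, so p = 182.5 − 7.5q.
Supply slope = (123 − 62.5)/(18 − 7) = 5.5, so p = 24 + 5.5q.
Competitive equilibrium: 182.5 − 7.5q = 24 + 5.5q → q* = 12.1923, p* = 91.0577.
At the floor p = 108, quantity demanded = (182.5 − 108)/7.5 = 9.9333.
Sellers' marginal cost at q' = 9.9333: 24 + 5.5·9.9333 = 78.6332.
Δq = 12.1923 − 9.9333 = 2.259; wedge = 108 − 78.6332 = 29.3668.
The triangle = ½ × 2.259 × 29.3668 = €33.17 thousand.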